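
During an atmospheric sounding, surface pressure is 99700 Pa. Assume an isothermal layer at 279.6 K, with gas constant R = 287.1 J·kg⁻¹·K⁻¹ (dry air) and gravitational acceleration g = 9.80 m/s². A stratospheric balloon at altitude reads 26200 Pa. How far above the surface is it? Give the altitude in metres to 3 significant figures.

Scale height: H = RT/g = 287.1 × 279.6 / 9.80 = 8191.1 m.
Invert the barometric formula: z = H ln(P₀/P).
P₀/P = 99700/26200 = 3.8053; ln(3.8053) = 1.3364.
z = 8191.1 × 1.3364 = 10947 m.

z ≈ 10900 m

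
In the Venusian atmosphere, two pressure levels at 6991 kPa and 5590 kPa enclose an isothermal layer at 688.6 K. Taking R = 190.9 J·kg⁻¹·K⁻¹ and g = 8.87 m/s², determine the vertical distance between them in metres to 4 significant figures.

Δz ≈ 3314 m

Hypsometric equation: Δz = (R T̄/g) ln(P₁/P₂).
R T̄/g = 190.9 × 688.6 / 8.87 = 14820 m.
ln(6991/5590) = ln(1.2506) = 0.22362.
Δz = 14820 × 0.22362 = 3314.0 m.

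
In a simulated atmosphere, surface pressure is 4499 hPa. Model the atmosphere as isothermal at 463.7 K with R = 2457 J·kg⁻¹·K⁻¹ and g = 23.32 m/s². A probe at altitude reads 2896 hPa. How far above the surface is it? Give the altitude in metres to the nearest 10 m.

Scale height: H = RT/g = 2457 × 463.7 / 23.32 = 48856 m.
Invert the barometric formula: z = H ln(P₀/P).
P₀/P = 4499/2896 = 1.5535; ln(1.5535) = 0.44051.
z = 48856 × 0.44051 = 21522 m.

z ≈ 21520 m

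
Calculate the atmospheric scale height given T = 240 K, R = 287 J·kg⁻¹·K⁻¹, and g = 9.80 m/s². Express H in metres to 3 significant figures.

The scale height of an isothermal atmosphere is H = RT/g.
H = 287 × 240 / 9.80 = 68880/9.80 = 7028.6 m.

H ≈ 7030 m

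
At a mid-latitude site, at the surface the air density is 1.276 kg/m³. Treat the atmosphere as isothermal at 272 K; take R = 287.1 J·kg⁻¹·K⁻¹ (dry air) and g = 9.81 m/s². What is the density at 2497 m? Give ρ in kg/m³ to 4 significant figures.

ρ ≈ 0.9324 kg/m³

Scale height: H = RT/g = 287.1 × 272 / 9.81 = 7960.4 m.
In an isothermal atmosphere, density decays like pressure: ρ = ρ₀ exp(−z/H).
z/H = 2497.0/7960.4 = 0.31368; exp(−0.31368) = 0.73075.
ρ = 1.276 × 0.73075 = 0.93244 kg/m³.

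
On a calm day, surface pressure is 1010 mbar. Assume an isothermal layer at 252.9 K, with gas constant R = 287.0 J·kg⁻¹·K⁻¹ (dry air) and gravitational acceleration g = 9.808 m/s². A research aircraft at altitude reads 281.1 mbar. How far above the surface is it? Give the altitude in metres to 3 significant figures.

Scale height: H = RT/g = 287.0 × 252.9 / 9.808 = 7400.3 m.
Invert the barometric formula: z = H ln(P₀/P).
P₀/P = 1010/281.1 = 3.5930; ln(3.5930) = 1.2790.
z = 7400.3 × 1.2790 = 9465.0 m.

z ≈ 9460 m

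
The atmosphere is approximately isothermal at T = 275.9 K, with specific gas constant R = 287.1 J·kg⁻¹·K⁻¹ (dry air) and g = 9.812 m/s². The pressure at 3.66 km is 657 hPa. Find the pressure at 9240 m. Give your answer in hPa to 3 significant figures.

Scale height: H = RT/g = 287.1 × 275.9 / 9.812 = 8072.9 m.
Between two levels, P₂ = P₁ exp(−Δz/H) with Δz = z₂ − z₁.
Δz = 9240.0 − 3660.0 = 5580.0 m; Δz/H = 5580.0/8072.9 = 0.69120.
P₂ = 657 × exp(−0.69120) = 657 × 0.50097 = 329.14 hPa.

P ≈ 329 hPa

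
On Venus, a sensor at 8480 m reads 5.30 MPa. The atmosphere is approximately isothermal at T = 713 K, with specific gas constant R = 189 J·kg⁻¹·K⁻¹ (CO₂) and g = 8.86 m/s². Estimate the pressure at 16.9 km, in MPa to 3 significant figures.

P ≈ 3.05 MPa

Scale height: H = RT/g = 189 × 713 / 8.86 = 15210 m.
Between two levels, P₂ = P₁ exp(−Δz/H) with Δz = z₂ − z₁.
Δz = 16900 − 8480.0 = 8420.0 m; Δz/H = 8420.0/15210 = 0.55358.
P₂ = 5.30 × exp(−0.55358) = 5.30 × 0.57489 = 3.0469 MPa.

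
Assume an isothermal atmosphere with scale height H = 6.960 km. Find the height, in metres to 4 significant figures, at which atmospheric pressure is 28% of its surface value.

Set P/P₀ = exp(−z/H) = 0.28, so z = −H ln(0.28).
−ln(0.28) = 1.2730; z = 6960.0 × 1.2730 = 8860.1 m.

z ≈ 8860 m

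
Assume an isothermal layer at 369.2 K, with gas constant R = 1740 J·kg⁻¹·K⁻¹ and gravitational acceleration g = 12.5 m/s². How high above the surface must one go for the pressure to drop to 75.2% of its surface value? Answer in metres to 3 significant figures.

Scale height: H = RT/g = 1740 × 369.2 / 12.5 = 51393 m.
Set P/P₀ = exp(−z/H) = 0.752, so z = −H ln(0.752).
−ln(0.752) = 0.28502; z = 51393 × 0.28502 = 14648 m.

z ≈ 14600 m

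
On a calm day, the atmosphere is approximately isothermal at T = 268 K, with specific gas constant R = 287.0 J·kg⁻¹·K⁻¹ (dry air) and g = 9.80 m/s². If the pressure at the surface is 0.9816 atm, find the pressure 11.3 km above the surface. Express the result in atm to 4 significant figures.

P ≈ 0.2326 atm

Scale height: H = RT/g = 287.0 × 268 / 9.80 = 7848.6 m.
Barometric formula: P = P₀ exp(−z/H).
z/H = 11300/7848.6 = 1.4397; exp(−1.4397) = 0.23700.
P = 0.9816 × 0.23700 = 0.23264 atm.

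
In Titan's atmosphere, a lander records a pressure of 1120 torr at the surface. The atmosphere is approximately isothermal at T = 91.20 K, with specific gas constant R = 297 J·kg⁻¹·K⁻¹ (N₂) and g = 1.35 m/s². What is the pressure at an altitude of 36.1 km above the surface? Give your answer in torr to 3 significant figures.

P ≈ 185 torr

Scale height: H = RT/g = 297 × 91.20 / 1.35 = 20064 m.
Barometric formula: P = P₀ exp(−z/H).
z/H = 36100/20064 = 1.7992; exp(−1.7992) = 0.16543.
P = 1120 × 0.16543 = 185.28 torr.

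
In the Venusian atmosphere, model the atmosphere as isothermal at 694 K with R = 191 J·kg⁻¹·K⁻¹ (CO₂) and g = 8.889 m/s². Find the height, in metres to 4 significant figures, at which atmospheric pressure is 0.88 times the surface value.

z ≈ 1906 m

Scale height: H = RT/g = 191 × 694 / 8.889 = 14912 m.
Set P/P₀ = exp(−z/H) = 0.88, so z = −H ln(0.88).
−ln(0.88) = 0.12783; z = 14912 × 0.12783 = 1906.2 m.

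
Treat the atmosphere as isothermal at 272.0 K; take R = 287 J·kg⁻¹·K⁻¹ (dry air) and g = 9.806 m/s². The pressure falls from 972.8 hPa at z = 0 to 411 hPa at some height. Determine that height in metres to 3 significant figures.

Scale height: H = RT/g = 287 × 272.0 / 9.806 = 7960.8 m.
Invert the barometric formula: z = H ln(P₀/P).
P₀/P = 972.8/411 = 2.3669; ln(2.3669) = 0.86158.
z = 7960.8 × 0.86158 = 6858.9 m.

z ≈ 6860 m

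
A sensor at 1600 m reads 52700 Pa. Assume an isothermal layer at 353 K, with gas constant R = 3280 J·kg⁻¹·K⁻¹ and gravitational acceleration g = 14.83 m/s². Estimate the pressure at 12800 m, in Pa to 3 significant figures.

P ≈ 45700 Pa

Scale height: H = RT/g = 3280 × 353 / 14.83 = 78074 m.
Between two levels, P₂ = P₁ exp(−Δz/H) with Δz = z₂ − z₁.
Δz = 12800 − 1600.0 = 11200 m; Δz/H = 11200/78074 = 0.14345.
P₂ = 52700 × exp(−0.14345) = 52700 × 0.86636 = 45657 Pa.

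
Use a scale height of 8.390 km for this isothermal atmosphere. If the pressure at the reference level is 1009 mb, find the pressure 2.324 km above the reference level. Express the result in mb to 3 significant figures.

Barometric formula: P = P₀ exp(−z/H).
z/H = 2324.0/8390.0 = 0.27700; exp(−0.27700) = 0.75805.
P = 1009 × 0.75805 = 764.87 mb.

P ≈ 765 mb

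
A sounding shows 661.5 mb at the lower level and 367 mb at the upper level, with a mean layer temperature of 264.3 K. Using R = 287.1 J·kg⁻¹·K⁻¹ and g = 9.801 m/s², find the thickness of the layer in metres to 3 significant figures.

Hypsometric equation: Δz = (R T̄/g) ln(P₁/P₂).
R T̄/g = 287.1 × 264.3 / 9.801 = 7742.1 m.
ln(661.5/367) = ln(1.8025) = 0.58917.
Δz = 7742.1 × 0.58917 = 4561.4 m.

Δz ≈ 4560 m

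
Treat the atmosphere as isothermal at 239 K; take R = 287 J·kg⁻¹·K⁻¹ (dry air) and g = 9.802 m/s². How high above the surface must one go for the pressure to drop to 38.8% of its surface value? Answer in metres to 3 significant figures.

Scale height: H = RT/g = 287 × 239 / 9.802 = 6997.9 m.
Set P/P₀ = exp(−z/H) = 0.388, so z = −H ln(0.388).
−ln(0.388) = 0.94675; z = 6997.9 × 0.94675 = 6625.3 m.

z ≈ 6630 m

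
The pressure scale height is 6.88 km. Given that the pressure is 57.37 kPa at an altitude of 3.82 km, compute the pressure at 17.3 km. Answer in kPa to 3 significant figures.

P ≈ 8.09 kPa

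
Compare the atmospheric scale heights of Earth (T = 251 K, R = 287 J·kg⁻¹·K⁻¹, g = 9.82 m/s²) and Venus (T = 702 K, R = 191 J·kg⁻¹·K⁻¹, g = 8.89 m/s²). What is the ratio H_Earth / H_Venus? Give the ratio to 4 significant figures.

H = RT/g for each body.
H_Earth = 287 × 251 / 9.82 = 7335.7 m.
H_Venus = 191 × 702 / 8.89 = 15082 m.
H_Earth/H_Venus = 7335.7/15082 = 0.48639.

H_Earth/H_Venus ≈ 0.4864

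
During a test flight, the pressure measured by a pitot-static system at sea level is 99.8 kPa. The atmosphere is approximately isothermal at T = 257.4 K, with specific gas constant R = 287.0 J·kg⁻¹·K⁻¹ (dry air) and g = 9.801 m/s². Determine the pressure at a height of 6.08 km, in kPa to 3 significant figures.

Scale height: H = RT/g = 287.0 × 257.4 / 9.801 = 7537.4 m.
Barometric formula: P = P₀ exp(−z/H).
z/H = 6080.0/7537.4 = 0.80664; exp(−0.80664) = 0.44636.
P = 99.8 × 0.44636 = 44.547 kPa.

P ≈ 44.5 kPa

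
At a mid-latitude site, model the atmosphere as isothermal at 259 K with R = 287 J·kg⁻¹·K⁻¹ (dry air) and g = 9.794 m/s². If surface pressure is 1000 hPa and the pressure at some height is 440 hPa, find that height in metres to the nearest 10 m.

Scale height: H = RT/g = 287 × 259 / 9.794 = 7589.6 m.
Invert the barometric formula: z = H ln(P₀/P).
P₀/P = 1000/440 = 2.2727; ln(2.2727) = 0.82097.
z = 7589.6 × 0.82097 = 6230.8 m.

z ≈ 6230 m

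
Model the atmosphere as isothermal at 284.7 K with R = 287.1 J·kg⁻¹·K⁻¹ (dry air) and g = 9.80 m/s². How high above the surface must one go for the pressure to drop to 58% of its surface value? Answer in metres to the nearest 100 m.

Scale height: H = RT/g = 287.1 × 284.7 / 9.80 = 8340.5 m.
Set P/P₀ = exp(−z/H) = 0.58, so z = −H ln(0.58).
−ln(0.58) = 0.54473; z = 8340.5 × 0.54473 = 4543.3 m.

z ≈ 4500 m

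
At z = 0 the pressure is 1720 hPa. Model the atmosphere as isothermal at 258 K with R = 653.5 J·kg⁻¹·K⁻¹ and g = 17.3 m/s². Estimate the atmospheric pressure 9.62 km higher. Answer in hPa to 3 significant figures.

P ≈ 641 hPa

Scale height: H = RT/g = 653.5 × 258 / 17.3 = 9745.8 m.
Barometric formula: P = P₀ exp(−z/H).
z/H = 9620.0/9745.8 = 0.98709; exp(−0.98709) = 0.37266.
P = 1720 × 0.37266 = 640.98 hPa.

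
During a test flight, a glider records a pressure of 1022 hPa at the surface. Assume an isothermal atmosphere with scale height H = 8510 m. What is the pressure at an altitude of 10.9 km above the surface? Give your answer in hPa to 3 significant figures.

P ≈ 284 hPa

Barometric formula: P = P₀ exp(−z/H).
z/H = 10900/8510.0 = 1.2808; exp(−1.2808) = 0.27781.
P = 1022 × 0.27781 = 283.92 hPa.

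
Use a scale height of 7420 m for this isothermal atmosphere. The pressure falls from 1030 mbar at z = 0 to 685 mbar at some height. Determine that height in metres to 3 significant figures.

Invert the barometric formula: z = H ln(P₀/P).
P₀/P = 1030/685 = 1.5036; ln(1.5036) = 0.40786.
z = 7420.0 × 0.40786 = 3026.3 m.

z ≈ 3030 m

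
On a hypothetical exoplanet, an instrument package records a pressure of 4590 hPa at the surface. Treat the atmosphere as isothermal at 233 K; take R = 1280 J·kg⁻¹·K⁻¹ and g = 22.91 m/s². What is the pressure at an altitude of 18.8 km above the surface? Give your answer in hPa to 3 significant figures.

Scale height: H = RT/g = 1280 × 233 / 22.91 = 13018 m.
Barometric formula: P = P₀ exp(−z/H).
z/H = 18800/13018 = 1.4442; exp(−1.4442) = 0.23593.
P = 4590 × 0.23593 = 1082.9 hPa.

P ≈ 1080 hPa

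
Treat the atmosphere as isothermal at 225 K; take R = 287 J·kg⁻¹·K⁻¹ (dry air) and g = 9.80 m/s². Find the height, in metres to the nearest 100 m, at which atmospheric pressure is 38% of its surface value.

z ≈ 6400 m

Scale height: H = RT/g = 287 × 225 / 9.80 = 6589.3 m.
Set P/P₀ = exp(−z/H) = 0.38, so z = −H ln(0.38).
−ln(0.38) = 0.96758; z = 6589.3 × 0.96758 = 6375.7 m.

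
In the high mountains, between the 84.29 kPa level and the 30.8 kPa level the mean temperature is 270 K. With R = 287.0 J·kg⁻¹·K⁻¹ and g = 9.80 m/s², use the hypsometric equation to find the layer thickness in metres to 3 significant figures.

Δz ≈ 7960 m

Hypsometric equation: Δz = (R T̄/g) ln(P₁/P₂).
R T̄/g = 287.0 × 270 / 9.80 = 7907.1 m.
ln(84.29/30.8) = ln(2.7367) = 1.0068.
Δz = 7907.1 × 1.0068 = 7960.9 m.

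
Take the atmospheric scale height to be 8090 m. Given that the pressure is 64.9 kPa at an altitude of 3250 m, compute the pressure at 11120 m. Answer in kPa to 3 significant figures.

Between two levels, P₂ = P₁ exp(−Δz/H) with Δz = z₂ − z₁.
Δz = 11120 − 3250.0 = 7870.0 m; Δz/H = 7870.0/8090.0 = 0.97281.
P₂ = 64.9 × exp(−0.97281) = 64.9 × 0.37802 = 24.533 kPa.

P ≈ 24.5 kPa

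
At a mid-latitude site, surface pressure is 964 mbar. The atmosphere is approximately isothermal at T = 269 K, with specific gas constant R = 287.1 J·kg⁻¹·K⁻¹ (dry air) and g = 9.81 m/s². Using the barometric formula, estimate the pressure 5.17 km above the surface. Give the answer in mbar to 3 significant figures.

P ≈ 500 mbar

Scale height: H = RT/g = 287.1 × 269 / 9.81 = 7872.6 m.
Barometric formula: P = P₀ exp(−z/H).
z/H = 5170.0/7872.6 = 0.65671; exp(−0.65671) = 0.51855.
P = 964 × 0.51855 = 499.88 mbar.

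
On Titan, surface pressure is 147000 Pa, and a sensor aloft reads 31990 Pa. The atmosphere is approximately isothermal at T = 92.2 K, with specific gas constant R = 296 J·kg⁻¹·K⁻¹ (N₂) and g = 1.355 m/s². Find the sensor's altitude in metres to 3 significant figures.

z ≈ 30700 m

Scale height: H = RT/g = 296 × 92.2 / 1.355 = 20141 m.
Invert the barometric formula: z = H ln(P₀/P).
P₀/P = 147000/31990 = 4.5952; ln(4.5952) = 1.5250.
z = 20141 × 1.5250 = 30715 m.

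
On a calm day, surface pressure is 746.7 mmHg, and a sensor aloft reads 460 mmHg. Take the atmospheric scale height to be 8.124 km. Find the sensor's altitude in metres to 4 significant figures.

z ≈ 3936 m

Invert the barometric formula: z = H ln(P₀/P).
P₀/P = 746.7/460 = 1.6233; ln(1.6233) = 0.48446.
z = 8124.0 × 0.48446 = 3935.8 m.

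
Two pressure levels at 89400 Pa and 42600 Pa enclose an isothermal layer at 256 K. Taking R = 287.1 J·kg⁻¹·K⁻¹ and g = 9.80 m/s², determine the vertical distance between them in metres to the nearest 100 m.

Hypsometric equation: Δz = (R T̄/g) ln(P₁/P₂).
R T̄/g = 287.1 × 256 / 9.80 = 7499.8 m.
ln(89400/42600) = ln(2.0986) = 0.74127.
Δz = 7499.8 × 0.74127 = 5559.4 m.

Δz ≈ 5600 m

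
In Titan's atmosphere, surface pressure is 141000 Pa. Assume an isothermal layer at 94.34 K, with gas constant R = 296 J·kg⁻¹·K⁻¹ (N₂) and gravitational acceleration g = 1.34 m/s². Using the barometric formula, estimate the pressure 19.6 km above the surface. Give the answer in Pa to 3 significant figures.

Scale height: H = RT/g = 296 × 94.34 / 1.34 = 20839 m.
Barometric formula: P = P₀ exp(−z/H).
z/H = 19600/20839 = 0.94054; exp(−0.94054) = 0.39042.
P = 141000 × 0.39042 = 55049 Pa.

P ≈ 55000 Pa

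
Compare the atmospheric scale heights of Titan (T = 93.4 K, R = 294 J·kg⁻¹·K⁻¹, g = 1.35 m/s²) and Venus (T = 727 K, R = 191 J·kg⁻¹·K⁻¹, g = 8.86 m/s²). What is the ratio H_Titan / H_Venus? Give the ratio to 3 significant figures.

H_Titan/H_Venus ≈ 1.30

H = RT/g for each body.
H_Titan = 294 × 93.4 / 1.35 = 20340 m.
H_Venus = 191 × 727 / 8.86 = 15672 m.
H_Titan/H_Venus = 20340/15672 = 1.2979.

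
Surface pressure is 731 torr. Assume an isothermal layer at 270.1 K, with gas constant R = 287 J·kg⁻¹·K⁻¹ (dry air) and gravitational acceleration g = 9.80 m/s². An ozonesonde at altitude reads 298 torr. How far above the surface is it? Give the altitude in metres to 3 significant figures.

z ≈ 7100 m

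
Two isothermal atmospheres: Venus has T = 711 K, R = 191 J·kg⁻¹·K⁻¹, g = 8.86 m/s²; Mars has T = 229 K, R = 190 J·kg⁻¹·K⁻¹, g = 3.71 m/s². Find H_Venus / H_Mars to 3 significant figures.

H_Venus/H_Mars ≈ 1.31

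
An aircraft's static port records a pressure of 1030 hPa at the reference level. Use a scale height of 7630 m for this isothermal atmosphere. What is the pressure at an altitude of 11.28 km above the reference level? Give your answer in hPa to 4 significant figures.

Barometric formula: P = P₀ exp(−z/H).
z/H = 11280/7630.0 = 1.4784; exp(−1.4784) = 0.22800.
P = 1030 × 0.22800 = 234.84 hPa.

P ≈ 234.8 hPa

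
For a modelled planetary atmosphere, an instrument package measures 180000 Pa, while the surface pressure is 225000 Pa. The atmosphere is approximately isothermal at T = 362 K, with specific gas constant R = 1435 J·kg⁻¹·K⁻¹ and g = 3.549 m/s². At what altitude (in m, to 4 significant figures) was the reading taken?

z ≈ 32660 m

Scale height: H = RT/g = 1435 × 362 / 3.549 = 146370 m.
Invert the barometric formula: z = H ln(P₀/P).
P₀/P = 225000/180000 = 1.2500; ln(1.2500) = 0.22314.
z = 146370 × 0.22314 = 32661 m.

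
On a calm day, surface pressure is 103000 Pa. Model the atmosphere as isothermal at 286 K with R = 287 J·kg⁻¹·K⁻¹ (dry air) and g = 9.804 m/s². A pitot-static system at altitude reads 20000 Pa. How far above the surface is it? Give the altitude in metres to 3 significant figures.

z ≈ 13700 m

Scale height: H = RT/g = 287 × 286 / 9.804 = 8372.3 m.
Invert the barometric formula: z = H ln(P₀/P).
P₀/P = 103000/20000 = 5.1500; ln(5.1500) = 1.6390.
z = 8372.3 × 1.6390 = 13722 m.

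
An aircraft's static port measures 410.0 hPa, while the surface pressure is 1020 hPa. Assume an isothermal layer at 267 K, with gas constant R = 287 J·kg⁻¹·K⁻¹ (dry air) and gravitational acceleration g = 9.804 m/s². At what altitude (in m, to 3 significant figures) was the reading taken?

Scale height: H = RT/g = 287 × 267 / 9.804 = 7816.1 m.
Invert the barometric formula: z = H ln(P₀/P).
P₀/P = 1020/410.0 = 2.4878; ln(2.4878) = 0.91140.
z = 7816.1 × 0.91140 = 7123.6 m.

z ≈ 7120 m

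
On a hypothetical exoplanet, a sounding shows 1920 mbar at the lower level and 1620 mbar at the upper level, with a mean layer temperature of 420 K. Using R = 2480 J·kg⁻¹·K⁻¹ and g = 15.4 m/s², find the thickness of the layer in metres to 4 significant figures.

Hypsometric equation: Δz = (R T̄/g) ln(P₁/P₂).
R T̄/g = 2480 × 420 / 15.4 = 67636 m.
ln(1920/1620) = ln(1.1852) = 0.16991.
Δz = 67636 × 0.16991 = 11492 m.

Δz ≈ 11490 m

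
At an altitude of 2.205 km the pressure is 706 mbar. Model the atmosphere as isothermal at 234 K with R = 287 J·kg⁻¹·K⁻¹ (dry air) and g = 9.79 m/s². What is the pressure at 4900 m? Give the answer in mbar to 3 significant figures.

P ≈ 477 mbar

Scale height: H = RT/g = 287 × 234 / 9.79 = 6859.9 m.
Between two levels, P₂ = P₁ exp(−Δz/H) with Δz = z₂ − z₁.
Δz = 4900.0 − 2205.0 = 2695.0 m; Δz/H = 2695.0/6859.9 = 0.39286.
P₂ = 706 × exp(−0.39286) = 706 × 0.67512 = 476.63 mbar.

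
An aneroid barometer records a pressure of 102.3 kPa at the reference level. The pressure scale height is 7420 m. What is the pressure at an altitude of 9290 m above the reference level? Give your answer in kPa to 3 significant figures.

P ≈ 29.3 kPa

Barometric formula: P = P₀ exp(−z/H).
z/H = 9290.0/7420.0 = 1.2520; exp(−1.2520) = 0.28593.
P = 102.3 × 0.28593 = 29.251 kPa.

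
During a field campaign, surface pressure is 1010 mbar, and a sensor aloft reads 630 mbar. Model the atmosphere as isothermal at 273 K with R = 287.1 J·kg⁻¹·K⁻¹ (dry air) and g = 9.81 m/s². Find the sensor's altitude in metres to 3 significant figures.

z ≈ 3770 m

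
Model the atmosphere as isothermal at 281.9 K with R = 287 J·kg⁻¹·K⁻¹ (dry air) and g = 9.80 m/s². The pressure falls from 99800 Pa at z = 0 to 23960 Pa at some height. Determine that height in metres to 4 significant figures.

Scale height: H = RT/g = 287 × 281.9 / 9.80 = 8255.6 m.
Invert the barometric formula: z = H ln(P₀/P).
P₀/P = 99800/23960 = 4.1653; ln(4.1653) = 1.4268.
z = 8255.6 × 1.4268 = 11779 m.

z ≈ 11780 m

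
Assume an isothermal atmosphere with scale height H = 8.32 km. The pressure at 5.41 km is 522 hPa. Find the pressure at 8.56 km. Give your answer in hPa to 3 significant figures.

Between two levels, P₂ = P₁ exp(−Δz/H) with Δz = z₂ − z₁.
Δz = 8560.0 − 5410.0 = 3150.0 m; Δz/H = 3150.0/8320.0 = 0.37861.
P₂ = 522 × exp(−0.37861) = 522 × 0.68481 = 357.47 hPa.

P ≈ 357 hPa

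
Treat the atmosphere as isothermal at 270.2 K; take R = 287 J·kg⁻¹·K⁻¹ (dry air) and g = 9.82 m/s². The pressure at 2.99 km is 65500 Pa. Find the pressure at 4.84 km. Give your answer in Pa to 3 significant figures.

Scale height: H = RT/g = 287 × 270.2 / 9.82 = 7896.9 m.
Between two levels, P₂ = P₁ exp(−Δz/H) with Δz = z₂ − z₁.
Δz = 4840.0 − 2990.0 = 1850.0 m; Δz/H = 1850.0/7896.9 = 0.23427.
P₂ = 65500 × exp(−0.23427) = 65500 × 0.79115 = 51820 Pa.

P ≈ 51800 Pa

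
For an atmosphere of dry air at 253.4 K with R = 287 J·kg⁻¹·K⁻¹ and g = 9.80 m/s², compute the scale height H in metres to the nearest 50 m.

H ≈ 7400 m

The scale height of an isothermal atmosphere is H = RT/g.
H = 287 × 253.4 / 9.80 = 72726/9.80 = 7421.0 m.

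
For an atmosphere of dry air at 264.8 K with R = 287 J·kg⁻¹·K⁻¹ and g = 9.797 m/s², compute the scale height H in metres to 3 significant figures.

The scale height of an isothermal atmosphere is H = RT/g.
H = 287 × 264.8 / 9.797 = 75998/9.797 = 7757.3 m.

H ≈ 7760 m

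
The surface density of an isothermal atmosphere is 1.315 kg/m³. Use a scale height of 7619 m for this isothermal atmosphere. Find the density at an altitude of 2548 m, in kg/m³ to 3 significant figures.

ρ ≈ 0.941 kg/m³

In an isothermal atmosphere, density decays like pressure: ρ = ρ₀ exp(−z/H).
z/H = 2548.0/7619.0 = 0.33443; exp(−0.33443) = 0.71575.
ρ = 1.315 × 0.71575 = 0.94121 kg/m³.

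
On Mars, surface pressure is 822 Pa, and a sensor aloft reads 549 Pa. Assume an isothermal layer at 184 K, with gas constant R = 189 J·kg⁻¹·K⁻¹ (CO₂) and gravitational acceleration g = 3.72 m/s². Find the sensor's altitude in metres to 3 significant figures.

z ≈ 3770 m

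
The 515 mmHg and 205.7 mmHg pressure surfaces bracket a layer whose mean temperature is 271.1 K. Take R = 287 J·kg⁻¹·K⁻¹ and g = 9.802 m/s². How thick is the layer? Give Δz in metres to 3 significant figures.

Δz ≈ 7280 m

Hypsometric equation: Δz = (R T̄/g) ln(P₁/P₂).
R T̄/g = 287 × 271.1 / 9.802 = 7937.7 m.
ln(515/205.7) = ln(2.5036) = 0.91773.
Δz = 7937.7 × 0.91773 = 7284.7 m.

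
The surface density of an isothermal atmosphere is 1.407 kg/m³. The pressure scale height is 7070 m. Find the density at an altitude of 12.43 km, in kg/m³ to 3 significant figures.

ρ ≈ 0.243 kg/m³

In an isothermal atmosphere, density decays like pressure: ρ = ρ₀ exp(−z/H).
z/H = 12430/7070.0 = 1.7581; exp(−1.7581) = 0.17237.
ρ = 1.407 × 0.17237 = 0.24252 kg/m³.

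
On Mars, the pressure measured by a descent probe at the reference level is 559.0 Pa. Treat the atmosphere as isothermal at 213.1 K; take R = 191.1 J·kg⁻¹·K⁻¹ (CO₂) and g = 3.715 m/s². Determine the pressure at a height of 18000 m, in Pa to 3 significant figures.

Scale height: H = RT/g = 191.1 × 213.1 / 3.715 = 10962 m.
Barometric formula: P = P₀ exp(−z/H).
z/H = 18000/10962 = 1.6420; exp(−1.6420) = 0.19359.
P = 559.0 × 0.19359 = 108.22 Pa.

P ≈ 108 Pa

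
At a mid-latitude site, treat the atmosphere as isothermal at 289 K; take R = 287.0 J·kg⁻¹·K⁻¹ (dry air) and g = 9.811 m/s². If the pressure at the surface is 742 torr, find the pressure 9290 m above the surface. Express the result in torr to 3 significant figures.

P ≈ 247 torr

Scale height: H = RT/g = 287.0 × 289 / 9.811 = 8454.1 m.
Barometric formula: P = P₀ exp(−z/H).
z/H = 9290.0/8454.1 = 1.0989; exp(−1.0989) = 0.33324.
P = 742 × 0.33324 = 247.26 torr.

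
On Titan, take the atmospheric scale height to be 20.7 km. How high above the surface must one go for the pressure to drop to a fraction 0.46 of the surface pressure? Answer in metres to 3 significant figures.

z ≈ 16100 m

Set P/P₀ = exp(−z/H) = 0.46, so z = −H ln(0.46).
−ln(0.46) = 0.77653; z = 20700 × 0.77653 = 16074 m.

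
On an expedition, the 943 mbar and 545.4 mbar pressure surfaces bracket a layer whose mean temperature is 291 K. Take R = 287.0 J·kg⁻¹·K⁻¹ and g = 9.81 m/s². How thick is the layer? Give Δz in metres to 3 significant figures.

Hypsometric equation: Δz = (R T̄/g) ln(P₁/P₂).
R T̄/g = 287.0 × 291 / 9.81 = 8513.5 m.
ln(943/545.4) = ln(1.7290) = 0.54754.
Δz = 8513.5 × 0.54754 = 4661.5 m.

Δz ≈ 4660 m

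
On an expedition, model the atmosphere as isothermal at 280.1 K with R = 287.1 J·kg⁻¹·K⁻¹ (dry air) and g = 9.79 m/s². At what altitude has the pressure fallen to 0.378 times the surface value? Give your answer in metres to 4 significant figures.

Scale height: H = RT/g = 287.1 × 280.1 / 9.79 = 8214.2 m.
Set P/P₀ = exp(−z/H) = 0.378, so z = −H ln(0.378).
−ln(0.378) = 0.97286; z = 8214.2 × 0.97286 = 7991.3 m.

z ≈ 7991 m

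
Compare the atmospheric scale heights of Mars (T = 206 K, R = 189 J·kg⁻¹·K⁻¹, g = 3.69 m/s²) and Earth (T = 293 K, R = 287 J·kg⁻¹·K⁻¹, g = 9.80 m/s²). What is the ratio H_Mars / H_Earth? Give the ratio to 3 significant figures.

H = RT/g for each body.
H_Mars = 189 × 206 / 3.69 = 10551 m.
H_Earth = 287 × 293 / 9.80 = 8580.7 m.
H_Mars/H_Earth = 10551/8580.7 = 1.2296.

H_Mars/H_Earth ≈ 1.23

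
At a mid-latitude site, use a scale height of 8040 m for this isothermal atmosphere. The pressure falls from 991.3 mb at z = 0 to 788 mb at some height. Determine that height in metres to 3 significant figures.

Invert the barometric formula: z = H ln(P₀/P).
P₀/P = 991.3/788 = 1.2580; ln(1.2580) = 0.22952.
z = 8040.0 × 0.22952 = 1845.3 m.

z ≈ 1850 m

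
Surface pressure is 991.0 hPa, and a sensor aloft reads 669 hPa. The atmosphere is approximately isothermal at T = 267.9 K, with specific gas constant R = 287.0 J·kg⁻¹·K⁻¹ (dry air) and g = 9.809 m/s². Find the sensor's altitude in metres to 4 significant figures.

z ≈ 3080 m

Scale height: H = RT/g = 287.0 × 267.9 / 9.809 = 7838.4 m.
Invert the barometric formula: z = H ln(P₀/P).
P₀/P = 991.0/669 = 1.4813; ln(1.4813) = 0.39292.
z = 7838.4 × 0.39292 = 3079.9 m.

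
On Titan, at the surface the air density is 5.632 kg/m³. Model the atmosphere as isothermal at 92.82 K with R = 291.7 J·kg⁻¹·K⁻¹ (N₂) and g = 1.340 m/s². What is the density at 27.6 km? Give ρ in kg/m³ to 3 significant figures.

Scale height: H = RT/g = 291.7 × 92.82 / 1.340 = 20206 m.
In an isothermal atmosphere, density decays like pressure: ρ = ρ₀ exp(−z/H).
z/H = 27600/20206 = 1.3659; exp(−1.3659) = 0.25515.
ρ = 5.632 × 0.25515 = 1.4370 kg/m³.

ρ ≈ 1.44 kg/m³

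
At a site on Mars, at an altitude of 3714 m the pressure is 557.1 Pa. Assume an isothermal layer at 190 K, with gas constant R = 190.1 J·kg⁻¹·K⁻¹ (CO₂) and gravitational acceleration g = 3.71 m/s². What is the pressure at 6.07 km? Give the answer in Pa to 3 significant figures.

Scale height: H = RT/g = 190.1 × 190 / 3.71 = 9735.6 m.
Between two levels, P₂ = P₁ exp(−Δz/H) with Δz = z₂ − z₁.
Δz = 6070.0 − 3714.0 = 2356.0 m; Δz/H = 2356.0/9735.6 = 0.24200.
P₂ = 557.1 × exp(−0.24200) = 557.1 × 0.78506 = 437.36 Pa.

P ≈ 437 Pa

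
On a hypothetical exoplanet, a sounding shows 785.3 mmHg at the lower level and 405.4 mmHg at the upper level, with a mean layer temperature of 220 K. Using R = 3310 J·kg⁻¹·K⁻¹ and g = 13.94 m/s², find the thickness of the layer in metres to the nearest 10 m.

Hypsometric equation: Δz = (R T̄/g) ln(P₁/P₂).
R T̄/g = 3310 × 220 / 13.94 = 52238 m.
ln(785.3/405.4) = ln(1.9371) = 0.66119.
Δz = 52238 × 0.66119 = 34539 m.

Δz ≈ 34540 m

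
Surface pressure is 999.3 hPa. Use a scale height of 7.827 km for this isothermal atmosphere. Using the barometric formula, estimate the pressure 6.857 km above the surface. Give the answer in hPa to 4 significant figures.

P ≈ 416.1 hPa

Barometric formula: P = P₀ exp(−z/H).
z/H = 6857.0/7827.0 = 0.87607; exp(−0.87607) = 0.41642.
P = 999.3 × 0.41642 = 416.13 hPa.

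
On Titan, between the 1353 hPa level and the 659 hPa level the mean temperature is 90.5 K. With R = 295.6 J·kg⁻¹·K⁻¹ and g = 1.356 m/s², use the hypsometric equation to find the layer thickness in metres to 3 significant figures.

Hypsometric equation: Δz = (R T̄/g) ln(P₁/P₂).
R T̄/g = 295.6 × 90.5 / 1.356 = 19728 m.
ln(1353/659) = ln(2.0531) = 0.71935.
Δz = 19728 × 0.71935 = 14191 m.

Δz ≈ 14200 m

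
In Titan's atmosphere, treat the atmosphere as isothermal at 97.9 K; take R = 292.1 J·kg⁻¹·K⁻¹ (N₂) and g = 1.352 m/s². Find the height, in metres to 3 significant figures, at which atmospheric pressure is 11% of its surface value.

z ≈ 46700 m

Scale height: H = RT/g = 292.1 × 97.9 / 1.352 = 21151 m.
Set P/P₀ = exp(−z/H) = 0.11, so z = −H ln(0.11).
−ln(0.11) = 2.2073; z = 21151 × 2.2073 = 46687 m.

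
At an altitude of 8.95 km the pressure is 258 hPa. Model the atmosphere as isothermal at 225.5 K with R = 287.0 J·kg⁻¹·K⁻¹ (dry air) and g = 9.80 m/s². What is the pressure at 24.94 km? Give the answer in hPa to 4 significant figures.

P ≈ 22.91 hPa

Scale height: H = RT/g = 287.0 × 225.5 / 9.80 = 6603.9 m.
Between two levels, P₂ = P₁ exp(−Δz/H) with Δz = z₂ − z₁.
Δz = 24940 − 8950.0 = 15990 m; Δz/H = 15990/6603.9 = 2.4213.
P₂ = 258 × exp(−2.4213) = 258 × 0.088806 = 22.912 hPa.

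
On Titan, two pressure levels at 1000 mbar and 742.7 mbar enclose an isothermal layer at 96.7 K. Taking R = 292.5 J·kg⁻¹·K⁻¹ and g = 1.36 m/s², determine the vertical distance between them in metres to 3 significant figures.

Δz ≈ 6190 m

Hypsometric equation: Δz = (R T̄/g) ln(P₁/P₂).
R T̄/g = 292.5 × 96.7 / 1.36 = 20798 m.
ln(1000/742.7) = ln(1.3464) = 0.29743.
Δz = 20798 × 0.29743 = 6185.9 m.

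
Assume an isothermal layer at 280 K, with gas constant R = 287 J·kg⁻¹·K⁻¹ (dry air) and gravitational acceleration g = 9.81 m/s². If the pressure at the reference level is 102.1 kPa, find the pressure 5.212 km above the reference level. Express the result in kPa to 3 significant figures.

P ≈ 54.0 kPa

Scale height: H = RT/g = 287 × 280 / 9.81 = 8191.6 m.
Barometric formula: P = P₀ exp(−z/H).
z/H = 5212.0/8191.6 = 0.63626; exp(−0.63626) = 0.52927.
P = 102.1 × 0.52927 = 54.038 kPa.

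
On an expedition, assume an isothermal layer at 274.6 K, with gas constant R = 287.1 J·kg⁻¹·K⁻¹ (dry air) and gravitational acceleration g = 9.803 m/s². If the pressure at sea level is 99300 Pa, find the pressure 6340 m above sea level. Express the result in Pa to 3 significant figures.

Scale height: H = RT/g = 287.1 × 274.6 / 9.803 = 8042.2 m.
Barometric formula: P = P₀ exp(−z/H).
z/H = 6340.0/8042.2 = 0.78834; exp(−0.78834) = 0.45460.
P = 99300 × 0.45460 = 45142 Pa.

P ≈ 45100 Pa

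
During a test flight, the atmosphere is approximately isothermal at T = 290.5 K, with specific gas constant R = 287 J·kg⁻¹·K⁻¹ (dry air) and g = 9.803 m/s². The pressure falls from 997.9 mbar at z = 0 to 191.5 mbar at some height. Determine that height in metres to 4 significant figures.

Scale height: H = RT/g = 287 × 290.5 / 9.803 = 8504.9 m.
Invert the barometric formula: z = H ln(P₀/P).
P₀/P = 997.9/191.5 = 5.2110; ln(5.2110) = 1.6508.
z = 8504.9 × 1.6508 = 14040 m.

z ≈ 14040 m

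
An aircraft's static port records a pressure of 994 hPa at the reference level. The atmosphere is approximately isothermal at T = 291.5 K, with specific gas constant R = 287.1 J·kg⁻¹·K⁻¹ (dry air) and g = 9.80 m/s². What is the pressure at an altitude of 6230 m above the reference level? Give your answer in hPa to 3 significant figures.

Scale height: H = RT/g = 287.1 × 291.5 / 9.80 = 8539.8 m.
Barometric formula: P = P₀ exp(−z/H).
z/H = 6230.0/8539.8 = 0.72953; exp(−0.72953) = 0.48214.
P = 994 × 0.48214 = 479.25 hPa.

P ≈ 479 hPa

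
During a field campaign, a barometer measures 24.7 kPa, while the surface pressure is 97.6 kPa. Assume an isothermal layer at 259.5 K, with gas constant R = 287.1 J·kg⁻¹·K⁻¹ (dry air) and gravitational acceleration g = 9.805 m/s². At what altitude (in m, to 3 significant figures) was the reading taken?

Scale height: H = RT/g = 287.1 × 259.5 / 9.805 = 7598.4 m.
Invert the barometric formula: z = H ln(P₀/P).
P₀/P = 97.6/24.7 = 3.9514; ln(3.9514) = 1.3741.
z = 7598.4 × 1.3741 = 10441 m.

z ≈ 10400 m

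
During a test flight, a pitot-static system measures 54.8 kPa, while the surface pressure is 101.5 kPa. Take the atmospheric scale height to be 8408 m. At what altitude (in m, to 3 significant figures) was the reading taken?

Invert the barometric formula: z = H ln(P₀/P).
P₀/P = 101.5/54.8 = 1.8522; ln(1.8522) = 0.61637.
z = 8408.0 × 0.61637 = 5182.4 m.

z ≈ 5180 m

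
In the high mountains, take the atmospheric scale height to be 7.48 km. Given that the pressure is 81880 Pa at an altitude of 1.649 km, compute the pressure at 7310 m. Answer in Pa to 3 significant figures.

Between two levels, P₂ = P₁ exp(−Δz/H) with Δz = z₂ − z₁.
Δz = 7310.0 − 1649.0 = 5661.0 m; Δz/H = 5661.0/7480.0 = 0.75682.
P₂ = 81880 × exp(−0.75682) = 81880 × 0.46916 = 38415 Pa.

P ≈ 38400 Pa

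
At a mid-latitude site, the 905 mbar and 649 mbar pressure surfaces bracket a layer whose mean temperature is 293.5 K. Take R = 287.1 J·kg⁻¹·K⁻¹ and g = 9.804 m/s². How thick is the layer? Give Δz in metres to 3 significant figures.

Δz ≈ 2860 m

Hypsometric equation: Δz = (R T̄/g) ln(P₁/P₂).
R T̄/g = 287.1 × 293.5 / 9.804 = 8594.8 m.
ln(905/649) = ln(1.3945) = 0.33254.
Δz = 8594.8 × 0.33254 = 2858.1 m.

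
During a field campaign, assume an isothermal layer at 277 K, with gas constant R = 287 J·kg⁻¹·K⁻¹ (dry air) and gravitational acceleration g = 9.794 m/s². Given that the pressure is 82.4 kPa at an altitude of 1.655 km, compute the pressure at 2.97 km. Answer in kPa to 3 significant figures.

P ≈ 70.1 kPa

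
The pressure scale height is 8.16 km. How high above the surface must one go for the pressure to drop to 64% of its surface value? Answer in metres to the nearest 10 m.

z ≈ 3640 m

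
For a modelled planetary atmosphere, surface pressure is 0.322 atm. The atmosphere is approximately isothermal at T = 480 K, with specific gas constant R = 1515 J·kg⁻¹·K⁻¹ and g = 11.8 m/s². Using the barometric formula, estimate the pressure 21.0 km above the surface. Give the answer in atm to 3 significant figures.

Scale height: H = RT/g = 1515 × 480 / 11.8 = 61627 m.
Barometric formula: P = P₀ exp(−z/H).
z/H = 21000/61627 = 0.34076; exp(−0.34076) = 0.71123.
P = 0.322 × 0.71123 = 0.22902 atm.

P ≈ 0.229 atm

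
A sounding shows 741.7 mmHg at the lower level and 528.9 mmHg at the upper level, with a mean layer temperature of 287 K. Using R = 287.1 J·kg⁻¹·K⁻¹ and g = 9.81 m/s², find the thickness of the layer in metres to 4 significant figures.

Hypsometric equation: Δz = (R T̄/g) ln(P₁/P₂).
R T̄/g = 287.1 × 287 / 9.81 = 8399.4 m.
ln(741.7/528.9) = ln(1.4023) = 0.33811.
Δz = 8399.4 × 0.33811 = 2839.9 m.

Δz ≈ 2840 m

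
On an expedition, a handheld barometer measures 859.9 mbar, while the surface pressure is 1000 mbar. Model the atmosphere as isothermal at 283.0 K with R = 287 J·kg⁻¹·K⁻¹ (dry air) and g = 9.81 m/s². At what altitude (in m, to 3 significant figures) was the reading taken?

Scale height: H = RT/g = 287 × 283.0 / 9.81 = 8279.4 m.
Invert the barometric formula: z = H ln(P₀/P).
P₀/P = 1000/859.9 = 1.1629; ln(1.1629) = 0.15092.
z = 8279.4 × 0.15092 = 1249.5 m.

z ≈ 1250 m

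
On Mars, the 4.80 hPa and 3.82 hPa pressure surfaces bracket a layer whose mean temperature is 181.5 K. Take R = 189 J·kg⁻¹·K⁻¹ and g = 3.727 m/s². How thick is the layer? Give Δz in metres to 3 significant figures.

Δz ≈ 2100 m

Hypsometric equation: Δz = (R T̄/g) ln(P₁/P₂).
R T̄/g = 189 × 181.5 / 3.727 = 9204.1 m.
ln(4.80/3.82) = ln(1.2565) = 0.22833.
Δz = 9204.1 × 0.22833 = 2101.6 m.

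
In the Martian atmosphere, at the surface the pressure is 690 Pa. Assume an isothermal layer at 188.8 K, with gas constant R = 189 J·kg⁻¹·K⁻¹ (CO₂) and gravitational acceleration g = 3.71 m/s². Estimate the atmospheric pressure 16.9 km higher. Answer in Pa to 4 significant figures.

Scale height: H = RT/g = 189 × 188.8 / 3.71 = 9618.1 m.
Barometric formula: P = P₀ exp(−z/H).
z/H = 16900/9618.1 = 1.7571; exp(−1.7571) = 0.17254.
P = 690 × 0.17254 = 119.05 Pa.

P ≈ 119.1 Pa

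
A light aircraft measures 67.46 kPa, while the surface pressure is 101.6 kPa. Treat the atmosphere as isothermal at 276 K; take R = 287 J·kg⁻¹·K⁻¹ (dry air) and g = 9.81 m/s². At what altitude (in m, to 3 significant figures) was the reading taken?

Scale height: H = RT/g = 287 × 276 / 9.81 = 8074.6 m.
Invert the barometric formula: z = H ln(P₀/P).
P₀/P = 101.6/67.46 = 1.5061; ln(1.5061) = 0.40952.
z = 8074.6 × 0.40952 = 3306.7 m.

z ≈ 3310 m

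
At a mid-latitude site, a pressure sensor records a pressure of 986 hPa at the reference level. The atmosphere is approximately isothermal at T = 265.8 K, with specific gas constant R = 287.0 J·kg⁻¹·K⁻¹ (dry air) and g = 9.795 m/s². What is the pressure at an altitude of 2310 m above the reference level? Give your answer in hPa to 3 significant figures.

Scale height: H = RT/g = 287.0 × 265.8 / 9.795 = 7788.1 m.
Barometric formula: P = P₀ exp(−z/H).
z/H = 2310.0/7788.1 = 0.29661; exp(−0.29661) = 0.74333.
P = 986 × 0.74333 = 732.92 hPa.

P ≈ 733 hPa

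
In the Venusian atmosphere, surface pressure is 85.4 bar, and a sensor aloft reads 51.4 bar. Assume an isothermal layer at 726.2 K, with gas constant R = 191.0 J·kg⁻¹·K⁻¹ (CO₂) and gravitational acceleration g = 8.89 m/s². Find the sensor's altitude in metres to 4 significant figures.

z ≈ 7921 m

Scale height: H = RT/g = 191.0 × 726.2 / 8.89 = 15602 m.
Invert the barometric formula: z = H ln(P₀/P).
P₀/P = 85.4/51.4 = 1.6615; ln(1.6615) = 0.50772.
z = 15602 × 0.50772 = 7921.4 m.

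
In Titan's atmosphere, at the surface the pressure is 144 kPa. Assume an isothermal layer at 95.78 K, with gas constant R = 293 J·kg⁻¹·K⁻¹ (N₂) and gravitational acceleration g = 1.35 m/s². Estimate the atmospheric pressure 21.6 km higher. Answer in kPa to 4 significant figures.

P ≈ 50.94 kPa

Scale height: H = RT/g = 293 × 95.78 / 1.35 = 20788 m.
Barometric formula: P = P₀ exp(−z/H).
z/H = 21600/20788 = 1.0391; exp(−1.0391) = 0.35377.
P = 144 × 0.35377 = 50.943 kPa.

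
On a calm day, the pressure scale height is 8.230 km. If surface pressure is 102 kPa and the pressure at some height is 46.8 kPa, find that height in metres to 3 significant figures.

Invert the barometric formula: z = H ln(P₀/P).
P₀/P = 102/46.8 = 2.1795; ln(2.1795) = 0.77910.
z = 8230.0 × 0.77910 = 6412.0 m.

z ≈ 6410 m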